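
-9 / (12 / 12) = -9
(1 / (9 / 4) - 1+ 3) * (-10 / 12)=-55 / 27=-2.04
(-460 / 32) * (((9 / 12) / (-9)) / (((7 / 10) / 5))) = 2875 / 336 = 8.56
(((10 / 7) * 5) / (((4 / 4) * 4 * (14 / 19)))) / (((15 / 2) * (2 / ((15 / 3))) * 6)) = 475 / 3528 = 0.13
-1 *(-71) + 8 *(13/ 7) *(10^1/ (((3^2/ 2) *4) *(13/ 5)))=4673/ 63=74.17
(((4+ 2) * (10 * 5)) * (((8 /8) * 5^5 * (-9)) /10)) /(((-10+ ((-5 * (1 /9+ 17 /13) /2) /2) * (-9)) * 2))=-2193750 /31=-70766.13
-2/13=-0.15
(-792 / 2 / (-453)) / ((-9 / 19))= -836 / 453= -1.85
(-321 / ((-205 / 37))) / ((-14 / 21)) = -35631 / 410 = -86.90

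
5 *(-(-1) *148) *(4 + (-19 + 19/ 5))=-8288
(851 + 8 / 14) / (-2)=-5961 / 14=-425.79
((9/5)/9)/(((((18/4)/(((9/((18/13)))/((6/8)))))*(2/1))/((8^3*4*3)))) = 53248/45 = 1183.29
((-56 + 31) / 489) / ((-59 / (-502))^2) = -3.70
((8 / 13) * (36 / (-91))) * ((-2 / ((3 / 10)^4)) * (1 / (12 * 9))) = 160000 / 287469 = 0.56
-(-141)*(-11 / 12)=-517 / 4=-129.25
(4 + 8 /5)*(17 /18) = 238 /45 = 5.29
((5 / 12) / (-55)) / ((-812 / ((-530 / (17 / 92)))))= -6095 / 227766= -0.03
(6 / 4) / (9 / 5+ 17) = 15 / 188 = 0.08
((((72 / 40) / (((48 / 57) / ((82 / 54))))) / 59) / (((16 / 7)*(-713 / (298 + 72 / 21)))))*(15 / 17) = -821845 / 91537792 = -0.01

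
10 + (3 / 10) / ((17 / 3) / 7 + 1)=10.17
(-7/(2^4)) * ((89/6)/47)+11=49009/4512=10.86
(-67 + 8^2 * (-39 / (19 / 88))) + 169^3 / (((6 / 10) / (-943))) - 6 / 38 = -432410347037 / 57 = -7586146439.25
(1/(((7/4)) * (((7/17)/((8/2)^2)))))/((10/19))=10336/245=42.19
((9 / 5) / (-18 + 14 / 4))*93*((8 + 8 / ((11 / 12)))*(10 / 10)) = -308016 / 1595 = -193.11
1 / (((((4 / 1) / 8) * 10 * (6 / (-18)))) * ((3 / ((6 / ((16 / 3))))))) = -9 / 40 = -0.22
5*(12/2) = 30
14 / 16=7 / 8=0.88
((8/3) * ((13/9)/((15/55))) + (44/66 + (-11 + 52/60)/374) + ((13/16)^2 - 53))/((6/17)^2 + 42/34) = -12385270049/448208640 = -27.63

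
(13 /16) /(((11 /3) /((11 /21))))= 13 /112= 0.12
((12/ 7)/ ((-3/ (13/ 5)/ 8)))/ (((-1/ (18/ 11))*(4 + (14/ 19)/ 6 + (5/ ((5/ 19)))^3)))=0.00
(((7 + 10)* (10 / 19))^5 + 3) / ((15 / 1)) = 141993128297 / 37141485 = 3823.03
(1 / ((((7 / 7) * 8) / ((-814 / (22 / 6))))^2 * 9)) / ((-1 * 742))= -1369 / 11872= -0.12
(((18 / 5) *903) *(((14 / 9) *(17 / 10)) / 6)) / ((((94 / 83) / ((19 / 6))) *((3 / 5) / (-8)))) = -112973126 / 2115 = -53415.19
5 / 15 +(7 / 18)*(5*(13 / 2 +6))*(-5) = -4363 / 36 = -121.19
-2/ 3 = -0.67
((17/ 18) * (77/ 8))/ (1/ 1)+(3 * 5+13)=5341/ 144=37.09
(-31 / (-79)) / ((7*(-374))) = -31 / 206822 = -0.00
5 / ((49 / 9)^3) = 3645 / 117649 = 0.03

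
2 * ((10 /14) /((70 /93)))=1.90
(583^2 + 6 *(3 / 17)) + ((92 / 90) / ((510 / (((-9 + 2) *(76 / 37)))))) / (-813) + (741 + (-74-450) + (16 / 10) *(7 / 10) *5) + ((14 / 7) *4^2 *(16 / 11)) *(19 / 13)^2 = 218310231091677964 / 641688644025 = 340212.08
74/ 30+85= 1312/ 15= 87.47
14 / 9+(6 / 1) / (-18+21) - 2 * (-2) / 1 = 68 / 9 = 7.56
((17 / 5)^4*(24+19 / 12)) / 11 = 25640947 / 82500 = 310.80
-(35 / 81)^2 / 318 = -1225 / 2086398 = -0.00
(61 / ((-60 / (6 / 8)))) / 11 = -61 / 880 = -0.07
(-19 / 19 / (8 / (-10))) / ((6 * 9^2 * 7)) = 5 / 13608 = 0.00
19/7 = 2.71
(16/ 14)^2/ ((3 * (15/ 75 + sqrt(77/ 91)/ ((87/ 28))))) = -10495680/ 5742947 + 185600 * sqrt(143)/ 820421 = 0.88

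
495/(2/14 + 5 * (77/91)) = 45045/398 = 113.18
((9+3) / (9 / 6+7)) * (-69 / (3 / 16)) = -8832 / 17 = -519.53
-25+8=-17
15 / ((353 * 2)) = 15 / 706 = 0.02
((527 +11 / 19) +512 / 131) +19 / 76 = 531.74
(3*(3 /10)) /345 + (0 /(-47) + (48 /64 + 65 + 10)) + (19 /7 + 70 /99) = 126195383 /1593900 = 79.17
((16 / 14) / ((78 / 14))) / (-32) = -0.01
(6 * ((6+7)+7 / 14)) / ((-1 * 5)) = -81 / 5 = -16.20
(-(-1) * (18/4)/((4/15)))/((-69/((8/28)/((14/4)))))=-0.02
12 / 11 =1.09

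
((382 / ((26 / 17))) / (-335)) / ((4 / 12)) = -9741 / 4355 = -2.24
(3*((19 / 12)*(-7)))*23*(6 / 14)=-1311 / 4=-327.75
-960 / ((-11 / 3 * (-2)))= -1440 / 11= -130.91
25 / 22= 1.14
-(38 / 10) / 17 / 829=-19 / 70465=-0.00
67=67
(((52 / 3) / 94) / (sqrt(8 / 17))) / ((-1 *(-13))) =0.02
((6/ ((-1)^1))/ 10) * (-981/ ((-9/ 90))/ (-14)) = 2943/ 7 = 420.43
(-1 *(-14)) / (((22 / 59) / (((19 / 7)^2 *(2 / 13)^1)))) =42598 / 1001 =42.56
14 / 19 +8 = 166 / 19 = 8.74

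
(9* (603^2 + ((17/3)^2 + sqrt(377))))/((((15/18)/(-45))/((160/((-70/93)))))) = 723168* sqrt(377)/7 + 262973615040/7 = 37569665203.24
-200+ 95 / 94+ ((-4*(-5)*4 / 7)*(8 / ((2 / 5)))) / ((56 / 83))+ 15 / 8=2609965 / 18424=141.66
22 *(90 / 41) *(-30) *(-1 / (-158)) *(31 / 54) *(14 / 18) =-119350 / 29151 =-4.09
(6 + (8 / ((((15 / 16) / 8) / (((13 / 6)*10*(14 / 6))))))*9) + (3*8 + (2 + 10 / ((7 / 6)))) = 653140 / 21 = 31101.90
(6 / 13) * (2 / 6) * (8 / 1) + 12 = 172 / 13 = 13.23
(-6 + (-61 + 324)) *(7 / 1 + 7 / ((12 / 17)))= 52171 / 12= 4347.58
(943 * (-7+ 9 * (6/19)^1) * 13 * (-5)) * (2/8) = 63714.54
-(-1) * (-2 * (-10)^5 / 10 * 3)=60000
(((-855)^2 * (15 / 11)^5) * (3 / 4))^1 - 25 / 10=1665364717615 / 644204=2585151.16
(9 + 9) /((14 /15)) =135 /7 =19.29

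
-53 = -53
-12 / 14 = -6 / 7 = -0.86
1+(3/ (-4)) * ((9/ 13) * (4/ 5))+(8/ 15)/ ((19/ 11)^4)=16379258/ 25412595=0.64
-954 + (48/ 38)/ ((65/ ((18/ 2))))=-1177974/ 1235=-953.83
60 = 60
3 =3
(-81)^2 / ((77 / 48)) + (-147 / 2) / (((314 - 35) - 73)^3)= 4089.97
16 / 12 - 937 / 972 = 359 / 972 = 0.37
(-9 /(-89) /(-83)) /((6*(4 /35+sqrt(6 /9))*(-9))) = -35 /8871787+1225*sqrt(6) /106461444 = 0.00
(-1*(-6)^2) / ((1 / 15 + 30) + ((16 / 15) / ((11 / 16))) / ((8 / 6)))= -5940 / 5153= -1.15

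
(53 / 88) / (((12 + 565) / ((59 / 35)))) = 3127 / 1777160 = 0.00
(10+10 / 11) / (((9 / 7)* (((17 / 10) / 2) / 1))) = 5600 / 561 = 9.98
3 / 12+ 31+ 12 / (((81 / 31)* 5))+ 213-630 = -207809 / 540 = -384.83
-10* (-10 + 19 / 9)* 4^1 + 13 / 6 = 5719 / 18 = 317.72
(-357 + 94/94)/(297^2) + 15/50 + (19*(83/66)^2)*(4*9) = 954456457/882090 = 1082.04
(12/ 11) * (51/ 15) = 204/ 55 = 3.71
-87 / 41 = -2.12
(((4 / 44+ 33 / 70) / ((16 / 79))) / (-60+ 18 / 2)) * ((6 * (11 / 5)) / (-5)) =0.14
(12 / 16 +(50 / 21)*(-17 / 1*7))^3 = -38992705471 / 1728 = -22565223.07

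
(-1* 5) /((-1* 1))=5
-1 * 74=-74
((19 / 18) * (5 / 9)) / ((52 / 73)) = 6935 / 8424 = 0.82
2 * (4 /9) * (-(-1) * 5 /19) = 0.23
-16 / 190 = -8 / 95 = -0.08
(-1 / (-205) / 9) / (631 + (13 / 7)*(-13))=7 / 7837560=0.00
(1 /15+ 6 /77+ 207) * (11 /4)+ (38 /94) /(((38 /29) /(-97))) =5327057 /9870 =539.72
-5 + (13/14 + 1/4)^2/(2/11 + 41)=-587927/118384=-4.97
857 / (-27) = -857 / 27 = -31.74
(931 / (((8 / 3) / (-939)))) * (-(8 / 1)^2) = 20981016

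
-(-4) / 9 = 4 / 9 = 0.44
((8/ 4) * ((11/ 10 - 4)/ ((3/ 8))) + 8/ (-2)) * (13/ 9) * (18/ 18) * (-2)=7592/ 135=56.24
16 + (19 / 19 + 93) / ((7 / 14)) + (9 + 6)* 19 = 489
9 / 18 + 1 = 3 / 2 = 1.50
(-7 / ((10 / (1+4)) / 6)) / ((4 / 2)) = -21 / 2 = -10.50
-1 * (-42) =42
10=10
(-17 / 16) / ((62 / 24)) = -51 / 124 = -0.41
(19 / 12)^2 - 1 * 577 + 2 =-82439 / 144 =-572.49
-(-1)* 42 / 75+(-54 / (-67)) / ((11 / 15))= 30568 / 18425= 1.66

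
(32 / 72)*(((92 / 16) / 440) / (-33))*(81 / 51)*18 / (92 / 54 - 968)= 5589 / 1073342600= 0.00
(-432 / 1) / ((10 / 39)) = -8424 / 5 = -1684.80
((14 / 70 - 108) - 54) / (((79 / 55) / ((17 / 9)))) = -151283 / 711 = -212.77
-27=-27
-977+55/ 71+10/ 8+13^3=347055/ 284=1222.02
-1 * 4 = -4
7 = 7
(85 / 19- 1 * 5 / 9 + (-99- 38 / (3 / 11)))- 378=-104723 / 171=-612.42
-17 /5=-3.40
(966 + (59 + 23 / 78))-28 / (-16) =160219 / 156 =1027.04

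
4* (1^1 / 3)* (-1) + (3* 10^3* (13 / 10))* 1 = 11696 / 3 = 3898.67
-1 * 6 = -6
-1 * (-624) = 624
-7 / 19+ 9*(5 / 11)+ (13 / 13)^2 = 4.72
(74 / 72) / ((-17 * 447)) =-37 / 273564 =-0.00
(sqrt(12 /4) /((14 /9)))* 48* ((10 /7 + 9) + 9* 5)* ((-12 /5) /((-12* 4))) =20952* sqrt(3) /245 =148.12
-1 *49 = -49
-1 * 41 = -41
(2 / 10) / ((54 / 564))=94 / 45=2.09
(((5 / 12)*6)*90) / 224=225 / 224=1.00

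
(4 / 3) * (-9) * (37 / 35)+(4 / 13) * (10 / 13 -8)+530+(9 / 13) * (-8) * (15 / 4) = 2923904 / 5915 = 494.32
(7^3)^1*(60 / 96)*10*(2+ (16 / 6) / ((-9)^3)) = 18719225 / 4374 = 4279.66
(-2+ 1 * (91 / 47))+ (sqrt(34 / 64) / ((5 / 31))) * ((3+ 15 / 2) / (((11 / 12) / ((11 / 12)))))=-3 / 47+ 651 * sqrt(34) / 80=47.39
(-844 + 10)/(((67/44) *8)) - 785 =-57182/67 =-853.46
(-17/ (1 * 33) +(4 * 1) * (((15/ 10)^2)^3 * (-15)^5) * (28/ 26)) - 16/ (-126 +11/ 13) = -208057492909555/ 5583864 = -37260487.17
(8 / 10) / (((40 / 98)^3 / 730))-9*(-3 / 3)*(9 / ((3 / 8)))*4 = 9452377 / 1000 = 9452.38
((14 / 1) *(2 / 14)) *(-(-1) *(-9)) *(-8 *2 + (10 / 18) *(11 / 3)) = 754 / 3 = 251.33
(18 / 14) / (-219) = -3 / 511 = -0.01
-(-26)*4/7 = 104/7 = 14.86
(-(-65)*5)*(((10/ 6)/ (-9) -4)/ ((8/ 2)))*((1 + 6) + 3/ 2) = -624325/ 216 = -2890.39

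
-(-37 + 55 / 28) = 981 / 28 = 35.04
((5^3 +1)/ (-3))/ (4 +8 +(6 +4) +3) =-42/ 25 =-1.68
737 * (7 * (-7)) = -36113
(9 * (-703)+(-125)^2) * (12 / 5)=111576 / 5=22315.20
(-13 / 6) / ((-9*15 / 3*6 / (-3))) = -13 / 540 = -0.02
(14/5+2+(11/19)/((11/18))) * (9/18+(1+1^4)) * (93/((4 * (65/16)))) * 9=70308/95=740.08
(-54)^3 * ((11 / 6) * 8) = -2309472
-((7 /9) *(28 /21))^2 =-784 /729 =-1.08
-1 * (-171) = 171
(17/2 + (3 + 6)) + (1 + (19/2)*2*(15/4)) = 359/4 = 89.75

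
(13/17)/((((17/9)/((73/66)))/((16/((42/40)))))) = 151840/22253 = 6.82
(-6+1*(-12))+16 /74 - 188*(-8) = 54990 /37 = 1486.22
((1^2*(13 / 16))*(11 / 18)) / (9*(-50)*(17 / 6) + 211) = -143 / 306432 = -0.00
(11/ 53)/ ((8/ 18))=99/ 212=0.47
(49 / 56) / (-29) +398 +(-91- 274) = 7649 / 232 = 32.97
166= 166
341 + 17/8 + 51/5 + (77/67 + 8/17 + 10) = 16626887/45560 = 364.94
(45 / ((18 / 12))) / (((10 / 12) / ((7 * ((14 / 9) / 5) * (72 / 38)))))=14112 / 95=148.55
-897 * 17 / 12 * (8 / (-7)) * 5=50830 / 7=7261.43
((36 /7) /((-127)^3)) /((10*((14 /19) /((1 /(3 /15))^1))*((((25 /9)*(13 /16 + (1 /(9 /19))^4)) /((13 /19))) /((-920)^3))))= 3443038388674560 /217847623449043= 15.80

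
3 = 3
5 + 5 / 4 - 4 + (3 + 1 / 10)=107 / 20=5.35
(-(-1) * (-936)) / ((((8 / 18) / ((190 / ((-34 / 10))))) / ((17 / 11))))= 2000700 / 11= 181881.82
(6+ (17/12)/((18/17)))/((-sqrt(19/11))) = -1585 * sqrt(209)/4104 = -5.58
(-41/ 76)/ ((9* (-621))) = 41/ 424764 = 0.00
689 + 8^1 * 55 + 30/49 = 55351/49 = 1129.61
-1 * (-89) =89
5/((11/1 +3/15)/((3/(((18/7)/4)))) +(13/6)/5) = 30/17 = 1.76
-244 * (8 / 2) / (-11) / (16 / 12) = 732 / 11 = 66.55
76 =76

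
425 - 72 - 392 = -39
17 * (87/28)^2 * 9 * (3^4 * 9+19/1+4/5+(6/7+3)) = 30506695551/27440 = 1111760.04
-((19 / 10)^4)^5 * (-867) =32590506987692345753639306067 / 100000000000000000000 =325905069.88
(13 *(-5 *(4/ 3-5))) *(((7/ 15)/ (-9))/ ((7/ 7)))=-1001/ 81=-12.36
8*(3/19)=24/19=1.26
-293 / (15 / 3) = -293 / 5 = -58.60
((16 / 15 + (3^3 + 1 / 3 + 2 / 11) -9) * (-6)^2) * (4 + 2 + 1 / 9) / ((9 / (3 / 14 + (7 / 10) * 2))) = 81134 / 105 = 772.70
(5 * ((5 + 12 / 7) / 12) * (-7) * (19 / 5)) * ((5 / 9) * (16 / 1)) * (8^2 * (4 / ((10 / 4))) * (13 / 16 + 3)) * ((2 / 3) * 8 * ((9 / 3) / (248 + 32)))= -13945088 / 945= -14756.71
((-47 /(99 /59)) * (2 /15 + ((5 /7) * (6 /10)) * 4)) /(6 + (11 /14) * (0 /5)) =-268981 /31185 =-8.63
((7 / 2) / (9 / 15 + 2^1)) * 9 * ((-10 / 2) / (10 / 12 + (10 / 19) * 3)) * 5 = -17955 / 143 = -125.56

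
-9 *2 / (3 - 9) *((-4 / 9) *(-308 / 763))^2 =30976 / 320787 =0.10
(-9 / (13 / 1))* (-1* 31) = 279 / 13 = 21.46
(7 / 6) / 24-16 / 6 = -377 / 144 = -2.62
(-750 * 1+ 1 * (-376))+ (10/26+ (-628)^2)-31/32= 163595085/416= 393257.42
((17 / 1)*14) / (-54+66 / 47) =-5593 / 1236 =-4.53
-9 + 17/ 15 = -118/ 15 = -7.87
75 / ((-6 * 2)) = -25 / 4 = -6.25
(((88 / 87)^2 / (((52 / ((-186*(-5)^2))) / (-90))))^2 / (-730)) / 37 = -810432057600000 / 322851850789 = -2510.23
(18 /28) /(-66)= -3 /308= -0.01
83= 83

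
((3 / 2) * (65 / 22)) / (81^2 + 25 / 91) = 17745 / 26271344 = 0.00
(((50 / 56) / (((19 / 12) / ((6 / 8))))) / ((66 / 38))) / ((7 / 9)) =675 / 2156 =0.31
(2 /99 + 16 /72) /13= 8 /429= 0.02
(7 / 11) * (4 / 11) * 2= 56 / 121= 0.46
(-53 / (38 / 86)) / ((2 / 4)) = -4558 / 19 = -239.89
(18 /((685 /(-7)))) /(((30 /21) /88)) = -38808 /3425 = -11.33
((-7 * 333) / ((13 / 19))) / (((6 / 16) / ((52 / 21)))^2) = -9358336 / 63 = -148545.02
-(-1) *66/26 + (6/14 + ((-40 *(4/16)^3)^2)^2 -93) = -33501653/372736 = -89.88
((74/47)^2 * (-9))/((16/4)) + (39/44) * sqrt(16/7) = -12321/2209 + 39 * sqrt(7)/77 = -4.24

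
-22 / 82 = -11 / 41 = -0.27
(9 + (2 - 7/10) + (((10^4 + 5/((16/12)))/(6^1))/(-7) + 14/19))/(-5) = 3625277/79800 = 45.43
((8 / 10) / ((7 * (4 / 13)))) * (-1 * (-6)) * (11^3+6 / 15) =74178 / 25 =2967.12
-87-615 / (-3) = 118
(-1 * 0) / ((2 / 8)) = 0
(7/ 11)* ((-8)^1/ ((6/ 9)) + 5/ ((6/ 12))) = -14/ 11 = -1.27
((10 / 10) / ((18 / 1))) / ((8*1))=1 / 144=0.01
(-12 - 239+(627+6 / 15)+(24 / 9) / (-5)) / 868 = 2819 / 6510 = 0.43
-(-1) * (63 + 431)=494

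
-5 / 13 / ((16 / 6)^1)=-15 / 104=-0.14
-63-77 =-140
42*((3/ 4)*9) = 283.50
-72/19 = -3.79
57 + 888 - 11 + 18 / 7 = 6556 / 7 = 936.57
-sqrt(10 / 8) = -sqrt(5) / 2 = -1.12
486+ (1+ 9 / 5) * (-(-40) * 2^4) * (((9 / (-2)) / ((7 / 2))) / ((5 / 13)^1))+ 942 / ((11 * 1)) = -298032 / 55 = -5418.76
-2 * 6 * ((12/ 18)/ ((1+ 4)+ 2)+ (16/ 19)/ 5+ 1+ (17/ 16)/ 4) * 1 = -195259/ 10640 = -18.35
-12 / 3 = -4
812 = 812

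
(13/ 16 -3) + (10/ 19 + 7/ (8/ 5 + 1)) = 4075/ 3952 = 1.03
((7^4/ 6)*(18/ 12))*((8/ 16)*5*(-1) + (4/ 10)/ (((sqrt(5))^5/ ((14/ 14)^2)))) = -12005/ 8 + 2401*sqrt(5)/ 1250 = -1496.33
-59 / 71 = -0.83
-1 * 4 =-4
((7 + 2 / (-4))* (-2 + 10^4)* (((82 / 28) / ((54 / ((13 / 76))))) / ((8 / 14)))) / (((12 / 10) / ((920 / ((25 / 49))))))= 39037106017 / 24624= 1585327.57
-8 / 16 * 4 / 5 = -2 / 5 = -0.40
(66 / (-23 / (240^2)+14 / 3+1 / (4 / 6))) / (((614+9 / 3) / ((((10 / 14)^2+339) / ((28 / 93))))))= 1470409459200 / 75166463687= 19.56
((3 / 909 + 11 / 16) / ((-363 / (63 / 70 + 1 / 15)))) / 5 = -97121 / 263973600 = -0.00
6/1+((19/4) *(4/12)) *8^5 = 155666/3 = 51888.67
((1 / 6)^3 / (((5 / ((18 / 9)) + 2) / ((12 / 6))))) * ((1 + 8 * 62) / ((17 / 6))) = 497 / 1377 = 0.36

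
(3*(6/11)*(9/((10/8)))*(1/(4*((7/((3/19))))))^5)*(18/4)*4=177147/146487601543360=0.00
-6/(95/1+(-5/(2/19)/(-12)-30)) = -144/1655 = -0.09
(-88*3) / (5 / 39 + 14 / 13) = -10296 / 47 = -219.06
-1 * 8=-8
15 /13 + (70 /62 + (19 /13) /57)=2791 /1209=2.31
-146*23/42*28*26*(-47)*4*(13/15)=426761504/45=9483588.98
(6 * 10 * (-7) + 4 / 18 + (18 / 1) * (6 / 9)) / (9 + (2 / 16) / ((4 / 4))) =-29360 / 657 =-44.69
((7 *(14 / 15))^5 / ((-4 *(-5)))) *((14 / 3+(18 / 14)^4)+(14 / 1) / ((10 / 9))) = 677916126608 / 56953125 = 11903.05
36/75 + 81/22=2289/550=4.16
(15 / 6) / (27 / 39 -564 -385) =-65 / 24656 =-0.00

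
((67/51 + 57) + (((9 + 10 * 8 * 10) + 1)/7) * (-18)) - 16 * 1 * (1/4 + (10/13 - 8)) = -8877542/4641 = -1912.85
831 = 831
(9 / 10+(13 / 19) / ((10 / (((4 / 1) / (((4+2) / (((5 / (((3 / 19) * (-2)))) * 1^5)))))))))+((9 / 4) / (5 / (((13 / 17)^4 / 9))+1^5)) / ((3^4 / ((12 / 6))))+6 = 701906047 / 113610180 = 6.18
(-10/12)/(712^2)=-5/3041664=-0.00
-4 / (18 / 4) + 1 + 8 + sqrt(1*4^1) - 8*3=-125 / 9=-13.89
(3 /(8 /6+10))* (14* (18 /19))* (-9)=-10206 /323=-31.60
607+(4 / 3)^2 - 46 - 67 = 4462 / 9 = 495.78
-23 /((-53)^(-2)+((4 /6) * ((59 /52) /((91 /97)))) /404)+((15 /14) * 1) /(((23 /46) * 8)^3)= -165998514491739 /16973375104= -9779.94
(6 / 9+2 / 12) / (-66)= -5 / 396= -0.01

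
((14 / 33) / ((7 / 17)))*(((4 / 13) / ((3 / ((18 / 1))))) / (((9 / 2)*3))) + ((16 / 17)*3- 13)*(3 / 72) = -148667 / 525096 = -0.28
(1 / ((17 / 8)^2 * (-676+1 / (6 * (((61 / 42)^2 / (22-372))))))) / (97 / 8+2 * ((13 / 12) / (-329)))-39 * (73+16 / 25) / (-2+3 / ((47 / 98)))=-30541882843331870073 / 45253225639205000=-674.91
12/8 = 3/2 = 1.50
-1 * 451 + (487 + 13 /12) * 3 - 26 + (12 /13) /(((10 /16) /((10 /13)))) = 668149 /676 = 988.39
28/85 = 0.33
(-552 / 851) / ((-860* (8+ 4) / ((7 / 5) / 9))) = 7 / 715950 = 0.00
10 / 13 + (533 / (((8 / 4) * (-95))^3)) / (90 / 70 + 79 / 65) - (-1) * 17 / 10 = 50110949101 / 20294409200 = 2.47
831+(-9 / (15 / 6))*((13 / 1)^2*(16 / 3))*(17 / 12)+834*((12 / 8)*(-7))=-62614 / 5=-12522.80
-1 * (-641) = 641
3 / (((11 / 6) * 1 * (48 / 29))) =87 / 88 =0.99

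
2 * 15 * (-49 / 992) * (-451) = 668.32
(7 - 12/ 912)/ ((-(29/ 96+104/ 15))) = -63720/ 65987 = -0.97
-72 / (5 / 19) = -1368 / 5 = -273.60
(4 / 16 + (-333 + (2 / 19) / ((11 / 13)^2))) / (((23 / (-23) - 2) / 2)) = 1019539 / 4598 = 221.74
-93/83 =-1.12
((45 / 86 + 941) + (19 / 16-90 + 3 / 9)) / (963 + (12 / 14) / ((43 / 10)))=12324781 / 13916304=0.89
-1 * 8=-8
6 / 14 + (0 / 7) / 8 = 3 / 7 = 0.43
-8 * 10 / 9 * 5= -400 / 9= -44.44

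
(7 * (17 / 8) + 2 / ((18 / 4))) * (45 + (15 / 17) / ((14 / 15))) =1340145 / 1904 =703.86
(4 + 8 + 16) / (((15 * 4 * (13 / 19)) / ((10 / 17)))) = 266 / 663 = 0.40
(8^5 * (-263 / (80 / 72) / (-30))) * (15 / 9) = 2154496 / 5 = 430899.20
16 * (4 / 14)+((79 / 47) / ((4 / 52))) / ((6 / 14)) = 54835 / 987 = 55.56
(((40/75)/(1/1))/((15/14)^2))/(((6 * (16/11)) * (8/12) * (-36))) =-539/243000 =-0.00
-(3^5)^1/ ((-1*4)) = 243/ 4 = 60.75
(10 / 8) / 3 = 5 / 12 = 0.42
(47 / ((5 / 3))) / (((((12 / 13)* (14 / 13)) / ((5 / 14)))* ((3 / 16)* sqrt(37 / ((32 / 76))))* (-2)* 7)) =-7943* sqrt(1406) / 723387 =-0.41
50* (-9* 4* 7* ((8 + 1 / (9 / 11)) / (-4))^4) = -8305206175 / 23328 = -356018.78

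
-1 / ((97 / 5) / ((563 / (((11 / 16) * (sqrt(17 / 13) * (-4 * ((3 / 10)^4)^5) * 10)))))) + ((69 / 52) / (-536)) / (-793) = 69 / 22102496 + 112600000000000000000000 * sqrt(221) / 63246782249739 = 26466474362.89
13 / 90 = 0.14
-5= -5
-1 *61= -61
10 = 10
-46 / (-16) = 23 / 8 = 2.88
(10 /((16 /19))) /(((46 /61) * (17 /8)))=5795 /782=7.41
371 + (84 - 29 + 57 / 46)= 19653 / 46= 427.24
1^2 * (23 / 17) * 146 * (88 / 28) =73876 / 119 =620.81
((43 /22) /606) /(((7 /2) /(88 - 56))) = 688 /23331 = 0.03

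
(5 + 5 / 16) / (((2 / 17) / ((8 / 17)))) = 85 / 4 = 21.25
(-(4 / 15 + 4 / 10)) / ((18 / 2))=-2 / 27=-0.07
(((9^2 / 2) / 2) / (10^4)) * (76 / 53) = 1539 / 530000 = 0.00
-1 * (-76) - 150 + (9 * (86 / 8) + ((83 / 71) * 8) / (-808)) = 652229 / 28684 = 22.74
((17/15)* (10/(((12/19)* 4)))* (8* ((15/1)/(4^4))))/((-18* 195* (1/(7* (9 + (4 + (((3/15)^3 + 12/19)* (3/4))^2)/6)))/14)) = -4377636785417/7682688000000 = -0.57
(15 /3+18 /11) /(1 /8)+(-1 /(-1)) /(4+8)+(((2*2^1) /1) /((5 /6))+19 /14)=274111 /4620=59.33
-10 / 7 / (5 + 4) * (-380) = 3800 / 63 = 60.32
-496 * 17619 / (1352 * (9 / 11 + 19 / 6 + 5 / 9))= -6977124 / 4901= -1423.61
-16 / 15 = -1.07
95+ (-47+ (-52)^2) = 2752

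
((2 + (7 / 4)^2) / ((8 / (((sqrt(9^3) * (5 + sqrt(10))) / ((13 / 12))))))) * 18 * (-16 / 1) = -295245 / 13 - 59049 * sqrt(10) / 13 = -37074.95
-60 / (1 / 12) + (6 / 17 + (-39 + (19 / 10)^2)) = -1283563 / 1700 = -755.04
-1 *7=-7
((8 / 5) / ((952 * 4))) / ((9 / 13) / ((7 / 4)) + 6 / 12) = 13 / 27710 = 0.00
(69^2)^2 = 22667121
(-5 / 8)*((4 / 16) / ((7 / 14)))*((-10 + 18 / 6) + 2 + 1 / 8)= 195 / 128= 1.52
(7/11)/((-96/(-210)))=245/176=1.39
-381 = -381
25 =25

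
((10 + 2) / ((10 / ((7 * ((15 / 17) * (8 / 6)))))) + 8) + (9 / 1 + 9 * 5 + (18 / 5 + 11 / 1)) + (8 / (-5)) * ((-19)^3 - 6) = 11070.48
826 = 826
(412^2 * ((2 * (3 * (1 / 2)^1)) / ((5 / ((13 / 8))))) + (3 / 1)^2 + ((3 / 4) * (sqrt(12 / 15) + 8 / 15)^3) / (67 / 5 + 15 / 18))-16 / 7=372 * sqrt(5) / 10675 + 757195393 / 4575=165507.27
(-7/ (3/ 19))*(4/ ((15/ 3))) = -532/ 15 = -35.47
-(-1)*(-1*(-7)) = 7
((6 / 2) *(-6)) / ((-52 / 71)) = 639 / 26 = 24.58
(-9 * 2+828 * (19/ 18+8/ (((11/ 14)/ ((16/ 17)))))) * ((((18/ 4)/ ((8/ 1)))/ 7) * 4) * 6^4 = 4793460768/ 1309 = 3661925.72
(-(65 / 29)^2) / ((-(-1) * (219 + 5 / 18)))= -76050 / 3319427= -0.02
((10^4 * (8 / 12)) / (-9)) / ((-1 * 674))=10000 / 9099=1.10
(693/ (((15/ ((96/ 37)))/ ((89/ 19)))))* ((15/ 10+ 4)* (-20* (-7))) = 303944256/ 703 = 432353.14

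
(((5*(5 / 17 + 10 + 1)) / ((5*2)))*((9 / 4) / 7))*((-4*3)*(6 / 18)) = -864 / 119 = -7.26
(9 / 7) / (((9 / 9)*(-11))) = -0.12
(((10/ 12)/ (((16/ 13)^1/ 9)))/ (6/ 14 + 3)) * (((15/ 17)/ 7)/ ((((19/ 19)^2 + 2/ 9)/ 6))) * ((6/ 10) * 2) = 15795/ 11968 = 1.32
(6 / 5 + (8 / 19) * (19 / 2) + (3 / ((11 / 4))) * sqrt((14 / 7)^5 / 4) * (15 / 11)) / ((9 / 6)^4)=640 * sqrt(2) / 1089 + 416 / 405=1.86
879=879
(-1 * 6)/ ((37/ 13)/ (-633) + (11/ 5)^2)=-617175/ 497392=-1.24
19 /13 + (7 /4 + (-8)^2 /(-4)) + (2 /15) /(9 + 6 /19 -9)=-28937 /2340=-12.37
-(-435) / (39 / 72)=10440 / 13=803.08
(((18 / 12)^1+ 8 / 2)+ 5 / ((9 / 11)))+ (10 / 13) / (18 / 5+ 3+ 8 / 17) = 1648217 / 140634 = 11.72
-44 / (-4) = 11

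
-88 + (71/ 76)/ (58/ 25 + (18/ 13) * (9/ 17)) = -112420909/ 1281968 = -87.69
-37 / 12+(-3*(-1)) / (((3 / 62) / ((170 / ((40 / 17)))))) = 53717 / 12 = 4476.42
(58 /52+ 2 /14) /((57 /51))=3893 /3458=1.13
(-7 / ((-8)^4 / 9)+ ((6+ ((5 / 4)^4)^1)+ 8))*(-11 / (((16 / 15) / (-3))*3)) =11101365 / 65536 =169.39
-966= -966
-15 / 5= -3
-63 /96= -21 /32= -0.66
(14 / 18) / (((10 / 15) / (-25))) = -175 / 6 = -29.17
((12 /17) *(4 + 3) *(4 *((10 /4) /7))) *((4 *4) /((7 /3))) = 5760 /119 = 48.40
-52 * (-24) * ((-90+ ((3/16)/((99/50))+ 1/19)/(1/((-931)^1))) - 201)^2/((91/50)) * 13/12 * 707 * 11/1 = 419402110960625/396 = 1059096239799.56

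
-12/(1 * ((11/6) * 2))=-36/11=-3.27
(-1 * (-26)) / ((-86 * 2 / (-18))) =117 / 43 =2.72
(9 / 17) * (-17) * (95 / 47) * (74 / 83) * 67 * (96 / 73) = -406952640 / 284773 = -1429.04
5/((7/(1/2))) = 5/14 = 0.36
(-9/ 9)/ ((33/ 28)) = -28/ 33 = -0.85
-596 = -596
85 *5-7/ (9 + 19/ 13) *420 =4895/ 34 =143.97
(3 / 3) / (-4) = -1 / 4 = -0.25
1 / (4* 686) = 1 / 2744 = 0.00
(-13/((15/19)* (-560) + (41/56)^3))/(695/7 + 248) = 23356928/275612736487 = 0.00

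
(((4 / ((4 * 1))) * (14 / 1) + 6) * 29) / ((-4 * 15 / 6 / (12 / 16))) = -87 / 2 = -43.50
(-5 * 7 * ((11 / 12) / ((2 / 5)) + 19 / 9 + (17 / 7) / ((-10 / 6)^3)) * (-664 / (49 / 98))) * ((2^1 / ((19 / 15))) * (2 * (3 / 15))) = 113847.81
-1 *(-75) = 75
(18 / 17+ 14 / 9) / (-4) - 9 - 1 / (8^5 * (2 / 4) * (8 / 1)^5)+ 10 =28454158183 / 82141249536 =0.35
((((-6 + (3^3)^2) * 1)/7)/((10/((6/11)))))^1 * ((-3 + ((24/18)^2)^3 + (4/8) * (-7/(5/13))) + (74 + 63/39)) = 1578991753/4054050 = 389.49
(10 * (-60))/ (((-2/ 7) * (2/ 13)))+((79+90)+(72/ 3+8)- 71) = 13780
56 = 56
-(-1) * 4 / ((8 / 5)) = 5 / 2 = 2.50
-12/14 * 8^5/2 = -98304/7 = -14043.43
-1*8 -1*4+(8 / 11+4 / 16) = -485 / 44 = -11.02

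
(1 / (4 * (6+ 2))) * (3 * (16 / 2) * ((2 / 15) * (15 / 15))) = 1 / 10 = 0.10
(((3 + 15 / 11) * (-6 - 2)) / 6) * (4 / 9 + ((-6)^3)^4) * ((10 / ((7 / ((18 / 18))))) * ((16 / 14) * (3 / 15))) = -20061226012672 / 4851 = -4135482583.52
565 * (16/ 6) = 4520/ 3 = 1506.67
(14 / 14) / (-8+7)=-1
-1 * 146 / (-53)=2.75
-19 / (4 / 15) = -285 / 4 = -71.25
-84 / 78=-1.08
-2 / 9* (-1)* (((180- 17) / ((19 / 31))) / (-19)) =-10106 / 3249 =-3.11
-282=-282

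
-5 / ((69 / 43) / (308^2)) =-20395760 / 69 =-295590.72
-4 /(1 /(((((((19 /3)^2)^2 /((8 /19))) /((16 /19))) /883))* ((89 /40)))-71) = 16748333636 /296916724279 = 0.06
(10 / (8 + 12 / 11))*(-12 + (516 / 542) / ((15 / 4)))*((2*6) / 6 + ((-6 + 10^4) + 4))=-35015200 / 271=-129207.38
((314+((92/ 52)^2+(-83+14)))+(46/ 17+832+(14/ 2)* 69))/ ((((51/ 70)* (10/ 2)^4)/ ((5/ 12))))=10496843/ 7326150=1.43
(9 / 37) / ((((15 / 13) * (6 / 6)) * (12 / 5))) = 13 / 148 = 0.09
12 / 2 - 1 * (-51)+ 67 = 124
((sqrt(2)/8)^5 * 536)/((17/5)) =335 * sqrt(2)/17408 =0.03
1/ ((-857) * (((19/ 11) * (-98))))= 11/ 1595734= 0.00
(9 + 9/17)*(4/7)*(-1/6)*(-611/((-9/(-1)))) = 7332/119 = 61.61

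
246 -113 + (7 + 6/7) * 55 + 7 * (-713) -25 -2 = -31170/7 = -4452.86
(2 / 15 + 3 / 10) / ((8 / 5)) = 13 / 48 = 0.27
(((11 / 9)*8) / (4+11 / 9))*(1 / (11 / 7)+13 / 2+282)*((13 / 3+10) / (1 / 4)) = 31038.07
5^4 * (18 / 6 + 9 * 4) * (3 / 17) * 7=511875 / 17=30110.29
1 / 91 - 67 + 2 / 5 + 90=10652 / 455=23.41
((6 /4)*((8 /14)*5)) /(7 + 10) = 30 /119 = 0.25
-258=-258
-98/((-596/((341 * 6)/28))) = 12.02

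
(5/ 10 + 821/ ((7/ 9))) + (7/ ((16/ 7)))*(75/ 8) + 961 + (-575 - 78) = 1247933/ 896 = 1392.78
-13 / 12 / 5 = -0.22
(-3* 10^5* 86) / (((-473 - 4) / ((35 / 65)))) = 60200000 / 2067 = 29124.33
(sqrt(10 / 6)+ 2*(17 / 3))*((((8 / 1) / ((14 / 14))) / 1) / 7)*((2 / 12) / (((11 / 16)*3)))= 64*sqrt(15) / 2079+ 2176 / 2079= 1.17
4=4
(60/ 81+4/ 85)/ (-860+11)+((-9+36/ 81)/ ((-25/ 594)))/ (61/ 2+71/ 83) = 109566983564/ 16902847125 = 6.48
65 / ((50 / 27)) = 351 / 10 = 35.10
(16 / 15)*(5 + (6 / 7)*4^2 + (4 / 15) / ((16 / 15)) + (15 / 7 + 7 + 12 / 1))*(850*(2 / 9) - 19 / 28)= 53262767 / 6615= 8051.82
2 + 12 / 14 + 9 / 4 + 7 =339 / 28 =12.11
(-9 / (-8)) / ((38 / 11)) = 0.33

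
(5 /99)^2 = 0.00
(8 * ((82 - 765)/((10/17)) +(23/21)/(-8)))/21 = -975439/2205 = -442.38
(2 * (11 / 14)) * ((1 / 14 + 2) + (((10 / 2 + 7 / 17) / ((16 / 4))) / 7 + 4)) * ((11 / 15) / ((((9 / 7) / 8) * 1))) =34364 / 765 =44.92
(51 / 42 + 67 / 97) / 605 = 2587 / 821590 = 0.00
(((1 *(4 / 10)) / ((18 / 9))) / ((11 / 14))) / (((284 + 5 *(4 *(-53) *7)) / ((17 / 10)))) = -119 / 1962400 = -0.00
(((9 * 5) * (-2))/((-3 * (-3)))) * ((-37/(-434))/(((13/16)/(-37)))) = 109520/2821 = 38.82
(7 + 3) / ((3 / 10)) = 100 / 3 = 33.33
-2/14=-1/7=-0.14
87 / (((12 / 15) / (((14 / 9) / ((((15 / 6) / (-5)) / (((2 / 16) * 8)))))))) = -1015 / 3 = -338.33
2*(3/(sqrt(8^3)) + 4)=3*sqrt(2)/16 + 8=8.27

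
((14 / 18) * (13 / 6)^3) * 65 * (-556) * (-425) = 59053437625 / 486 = 121509130.92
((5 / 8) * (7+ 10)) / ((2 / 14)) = 595 / 8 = 74.38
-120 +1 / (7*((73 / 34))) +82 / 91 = -790732 / 6643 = -119.03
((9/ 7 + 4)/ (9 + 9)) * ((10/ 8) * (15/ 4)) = 925/ 672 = 1.38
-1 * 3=-3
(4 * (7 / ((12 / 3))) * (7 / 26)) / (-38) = -49 / 988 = -0.05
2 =2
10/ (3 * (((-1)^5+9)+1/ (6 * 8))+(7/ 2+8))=0.28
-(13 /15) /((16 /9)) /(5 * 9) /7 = -13 /8400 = -0.00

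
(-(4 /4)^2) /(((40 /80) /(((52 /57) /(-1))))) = 104 /57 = 1.82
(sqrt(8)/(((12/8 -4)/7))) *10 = -56 *sqrt(2) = -79.20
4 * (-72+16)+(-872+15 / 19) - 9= -20980 / 19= -1104.21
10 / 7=1.43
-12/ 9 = -4/ 3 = -1.33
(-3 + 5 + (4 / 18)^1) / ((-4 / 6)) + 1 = -7 / 3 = -2.33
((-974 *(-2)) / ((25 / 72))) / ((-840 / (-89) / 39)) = 20284524 / 875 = 23182.31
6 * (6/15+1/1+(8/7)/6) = 334/35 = 9.54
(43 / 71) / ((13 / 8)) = 344 / 923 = 0.37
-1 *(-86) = 86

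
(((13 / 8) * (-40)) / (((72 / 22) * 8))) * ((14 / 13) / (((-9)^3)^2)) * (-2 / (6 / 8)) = 385 / 28697814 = 0.00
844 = 844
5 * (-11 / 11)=-5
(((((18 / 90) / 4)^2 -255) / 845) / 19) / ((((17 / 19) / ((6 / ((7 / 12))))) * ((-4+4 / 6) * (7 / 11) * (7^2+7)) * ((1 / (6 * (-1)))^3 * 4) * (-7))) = 817929981 / 68980730000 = 0.01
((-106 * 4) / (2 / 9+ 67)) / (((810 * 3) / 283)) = -59996 / 81675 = -0.73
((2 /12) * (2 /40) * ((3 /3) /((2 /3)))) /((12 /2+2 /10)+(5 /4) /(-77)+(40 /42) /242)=2541 /1257836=0.00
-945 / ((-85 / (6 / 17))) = 1134 / 289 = 3.92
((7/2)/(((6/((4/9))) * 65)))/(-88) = -7/154440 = -0.00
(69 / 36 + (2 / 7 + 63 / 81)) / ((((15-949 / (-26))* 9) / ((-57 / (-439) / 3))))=14269 / 51276078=0.00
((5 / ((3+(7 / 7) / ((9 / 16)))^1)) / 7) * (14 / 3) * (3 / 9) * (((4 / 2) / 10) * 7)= 14 / 43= 0.33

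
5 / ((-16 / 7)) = -35 / 16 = -2.19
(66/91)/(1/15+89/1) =495/60788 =0.01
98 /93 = 1.05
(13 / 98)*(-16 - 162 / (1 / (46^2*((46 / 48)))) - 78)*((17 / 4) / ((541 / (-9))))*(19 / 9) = 1379803997 / 212072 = 6506.30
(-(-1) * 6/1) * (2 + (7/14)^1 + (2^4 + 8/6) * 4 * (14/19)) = 6109/19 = 321.53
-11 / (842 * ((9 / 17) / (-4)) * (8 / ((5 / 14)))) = 935 / 212184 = 0.00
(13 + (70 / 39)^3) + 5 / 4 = 4753183 / 237276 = 20.03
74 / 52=37 / 26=1.42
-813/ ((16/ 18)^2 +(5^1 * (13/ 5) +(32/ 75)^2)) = -41158125/ 707341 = -58.19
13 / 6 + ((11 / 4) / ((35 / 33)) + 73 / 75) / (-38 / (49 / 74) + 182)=1340441 / 610600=2.20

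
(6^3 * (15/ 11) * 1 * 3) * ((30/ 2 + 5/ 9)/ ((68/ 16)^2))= 2419200/ 3179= 760.99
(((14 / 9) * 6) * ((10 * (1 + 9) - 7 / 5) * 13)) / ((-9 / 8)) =-10634.19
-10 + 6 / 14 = -67 / 7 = -9.57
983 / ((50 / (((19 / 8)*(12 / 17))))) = 56031 / 1700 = 32.96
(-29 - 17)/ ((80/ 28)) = -161/ 10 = -16.10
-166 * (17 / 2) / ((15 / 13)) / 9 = -18343 / 135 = -135.87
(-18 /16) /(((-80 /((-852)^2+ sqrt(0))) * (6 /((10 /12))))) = 45369 /32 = 1417.78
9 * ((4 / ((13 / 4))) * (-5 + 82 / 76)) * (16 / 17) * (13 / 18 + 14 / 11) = -3766720 / 46189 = -81.55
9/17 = 0.53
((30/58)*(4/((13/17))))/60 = 0.05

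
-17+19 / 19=-16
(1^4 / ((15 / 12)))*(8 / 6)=16 / 15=1.07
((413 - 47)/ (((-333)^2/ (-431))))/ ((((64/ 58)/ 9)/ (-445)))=5163.22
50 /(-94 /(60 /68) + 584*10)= 375 /43001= 0.01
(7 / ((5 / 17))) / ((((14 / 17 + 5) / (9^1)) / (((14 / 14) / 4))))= 2023 / 220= 9.20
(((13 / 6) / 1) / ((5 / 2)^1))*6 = 26 / 5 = 5.20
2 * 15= 30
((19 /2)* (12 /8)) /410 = 57 /1640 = 0.03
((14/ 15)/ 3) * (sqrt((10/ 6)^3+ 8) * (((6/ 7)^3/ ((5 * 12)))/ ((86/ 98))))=4 * sqrt(1023)/ 9675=0.01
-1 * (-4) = 4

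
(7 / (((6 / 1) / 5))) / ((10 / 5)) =35 / 12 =2.92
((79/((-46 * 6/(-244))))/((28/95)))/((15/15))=457805/1932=236.96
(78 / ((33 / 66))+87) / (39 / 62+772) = 15066 / 47903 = 0.31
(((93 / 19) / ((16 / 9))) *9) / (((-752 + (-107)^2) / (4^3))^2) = 1928448 / 2174090371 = 0.00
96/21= 32/7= 4.57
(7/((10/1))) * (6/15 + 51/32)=2233/1600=1.40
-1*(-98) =98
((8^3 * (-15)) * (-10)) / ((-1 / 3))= -230400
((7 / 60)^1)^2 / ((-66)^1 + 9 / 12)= -49 / 234900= -0.00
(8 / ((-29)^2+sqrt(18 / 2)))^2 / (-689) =-4 / 30674969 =-0.00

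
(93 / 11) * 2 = 16.91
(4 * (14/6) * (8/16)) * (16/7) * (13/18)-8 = -8/27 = -0.30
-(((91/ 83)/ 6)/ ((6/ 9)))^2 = -8281/ 110224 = -0.08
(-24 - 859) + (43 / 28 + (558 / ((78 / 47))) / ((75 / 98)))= -442.12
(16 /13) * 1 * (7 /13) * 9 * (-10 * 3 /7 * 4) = -17280 /169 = -102.25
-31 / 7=-4.43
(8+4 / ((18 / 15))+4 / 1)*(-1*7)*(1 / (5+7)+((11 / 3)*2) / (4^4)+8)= -501515 / 576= -870.69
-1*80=-80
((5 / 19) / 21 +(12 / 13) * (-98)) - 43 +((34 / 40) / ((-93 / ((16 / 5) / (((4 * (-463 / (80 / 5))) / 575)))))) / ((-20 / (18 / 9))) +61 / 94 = -4647320334973 / 34991035170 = -132.81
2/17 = 0.12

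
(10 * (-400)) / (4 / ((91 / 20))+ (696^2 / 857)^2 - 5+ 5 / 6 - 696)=-1604036616000 / 127843317429437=-0.01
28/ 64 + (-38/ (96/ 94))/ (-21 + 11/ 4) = 8677/ 3504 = 2.48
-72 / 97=-0.74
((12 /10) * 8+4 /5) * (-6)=-312 /5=-62.40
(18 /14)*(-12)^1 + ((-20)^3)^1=-56108 /7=-8015.43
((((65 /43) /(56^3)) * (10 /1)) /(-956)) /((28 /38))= -6175 /50534557696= -0.00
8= 8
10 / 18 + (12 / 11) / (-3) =19 / 99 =0.19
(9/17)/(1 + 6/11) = 99/289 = 0.34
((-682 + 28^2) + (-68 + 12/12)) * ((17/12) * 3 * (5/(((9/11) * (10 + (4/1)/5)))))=163625/1944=84.17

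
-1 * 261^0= -1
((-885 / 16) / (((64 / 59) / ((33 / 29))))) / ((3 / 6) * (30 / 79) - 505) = 27224901 / 236855296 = 0.11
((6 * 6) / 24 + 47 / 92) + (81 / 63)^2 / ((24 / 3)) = 19993 / 9016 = 2.22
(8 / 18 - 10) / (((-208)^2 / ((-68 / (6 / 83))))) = 60673 / 292032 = 0.21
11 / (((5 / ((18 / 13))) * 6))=0.51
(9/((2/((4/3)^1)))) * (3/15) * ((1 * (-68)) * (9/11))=-66.76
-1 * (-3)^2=-9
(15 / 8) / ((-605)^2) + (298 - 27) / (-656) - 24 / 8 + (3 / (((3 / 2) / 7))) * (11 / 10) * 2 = 27.39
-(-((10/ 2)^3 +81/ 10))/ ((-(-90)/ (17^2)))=384659/ 900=427.40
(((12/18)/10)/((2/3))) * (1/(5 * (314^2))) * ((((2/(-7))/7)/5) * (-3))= 3/603900500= 0.00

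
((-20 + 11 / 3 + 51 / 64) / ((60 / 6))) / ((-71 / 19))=56677 / 136320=0.42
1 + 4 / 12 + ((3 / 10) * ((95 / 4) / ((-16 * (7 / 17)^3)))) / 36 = 203039 / 175616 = 1.16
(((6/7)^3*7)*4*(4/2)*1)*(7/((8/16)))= 3456/7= 493.71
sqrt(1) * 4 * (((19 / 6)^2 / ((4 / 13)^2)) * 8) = 61009 / 18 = 3389.39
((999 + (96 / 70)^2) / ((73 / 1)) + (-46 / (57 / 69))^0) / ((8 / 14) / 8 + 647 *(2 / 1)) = 2631008 / 231444675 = 0.01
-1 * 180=-180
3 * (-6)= -18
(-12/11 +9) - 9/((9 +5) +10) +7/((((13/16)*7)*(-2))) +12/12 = 9059/1144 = 7.92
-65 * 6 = -390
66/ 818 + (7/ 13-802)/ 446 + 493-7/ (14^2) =16309112355/ 33199348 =491.25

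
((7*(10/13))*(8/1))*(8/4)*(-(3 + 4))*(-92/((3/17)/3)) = 12261760/13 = 943212.31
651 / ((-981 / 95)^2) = 1958425 / 320787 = 6.11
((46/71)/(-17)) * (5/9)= -230/10863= -0.02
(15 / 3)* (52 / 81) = 260 / 81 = 3.21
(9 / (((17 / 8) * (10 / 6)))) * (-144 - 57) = -43416 / 85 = -510.78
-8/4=-2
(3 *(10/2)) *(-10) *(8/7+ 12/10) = -2460/7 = -351.43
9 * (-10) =-90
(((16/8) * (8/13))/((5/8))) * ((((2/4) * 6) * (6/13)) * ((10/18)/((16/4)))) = 0.38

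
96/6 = 16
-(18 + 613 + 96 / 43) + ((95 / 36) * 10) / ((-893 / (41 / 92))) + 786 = 152.75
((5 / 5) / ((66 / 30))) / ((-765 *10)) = -1 / 16830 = -0.00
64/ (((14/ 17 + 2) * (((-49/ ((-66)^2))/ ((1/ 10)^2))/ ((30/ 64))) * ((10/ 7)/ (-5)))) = 18513/ 560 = 33.06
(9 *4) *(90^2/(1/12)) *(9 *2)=62985600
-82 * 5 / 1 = -410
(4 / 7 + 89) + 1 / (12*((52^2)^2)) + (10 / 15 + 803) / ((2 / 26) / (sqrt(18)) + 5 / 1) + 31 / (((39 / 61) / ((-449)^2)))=9775313.60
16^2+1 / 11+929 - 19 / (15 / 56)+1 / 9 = 551563 / 495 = 1114.27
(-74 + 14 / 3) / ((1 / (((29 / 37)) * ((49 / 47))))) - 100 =-156.65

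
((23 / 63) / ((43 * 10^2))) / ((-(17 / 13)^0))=-23 / 270900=-0.00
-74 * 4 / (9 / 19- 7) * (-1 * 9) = -408.19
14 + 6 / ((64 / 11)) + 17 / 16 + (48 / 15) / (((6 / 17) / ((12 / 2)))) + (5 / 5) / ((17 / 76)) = 203903 / 2720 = 74.96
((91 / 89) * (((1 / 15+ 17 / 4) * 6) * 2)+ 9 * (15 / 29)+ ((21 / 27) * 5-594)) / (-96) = 61846271 / 11149920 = 5.55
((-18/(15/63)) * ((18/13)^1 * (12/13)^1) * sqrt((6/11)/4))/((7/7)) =-40824 * sqrt(66)/9295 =-35.68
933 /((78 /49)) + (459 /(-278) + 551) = 2051784 /1807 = 1135.46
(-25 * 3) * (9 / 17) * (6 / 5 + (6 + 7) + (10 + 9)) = -22410 / 17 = -1318.24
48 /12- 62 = -58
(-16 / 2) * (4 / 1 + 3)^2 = -392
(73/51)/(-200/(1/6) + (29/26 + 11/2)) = -949/791214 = -0.00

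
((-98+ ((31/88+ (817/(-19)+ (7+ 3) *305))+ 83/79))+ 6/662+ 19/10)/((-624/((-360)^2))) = -4523550313365/7478614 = -604864.79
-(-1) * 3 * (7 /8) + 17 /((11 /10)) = 18.08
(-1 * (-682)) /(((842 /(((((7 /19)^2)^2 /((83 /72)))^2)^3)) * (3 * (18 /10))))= 1685421610299448175515815251804160 /674275023693408088000428627135235155438142429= 0.00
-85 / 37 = -2.30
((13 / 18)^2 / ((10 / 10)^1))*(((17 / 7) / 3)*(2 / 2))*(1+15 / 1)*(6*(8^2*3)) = 1470976 / 189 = 7782.94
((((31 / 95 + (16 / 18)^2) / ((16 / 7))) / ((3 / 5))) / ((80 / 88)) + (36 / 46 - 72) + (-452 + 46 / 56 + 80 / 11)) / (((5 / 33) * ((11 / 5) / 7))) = -672750353543 / 62298720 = -10798.78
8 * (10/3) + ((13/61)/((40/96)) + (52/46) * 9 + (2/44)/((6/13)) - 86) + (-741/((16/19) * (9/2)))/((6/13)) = -5247229433/11111760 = -472.22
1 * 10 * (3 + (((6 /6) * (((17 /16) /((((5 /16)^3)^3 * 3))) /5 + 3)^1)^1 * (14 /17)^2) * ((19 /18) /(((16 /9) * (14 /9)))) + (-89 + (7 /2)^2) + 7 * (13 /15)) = 78334518021929 /13546875000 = 5782.48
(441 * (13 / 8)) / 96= 1911 / 256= 7.46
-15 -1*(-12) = -3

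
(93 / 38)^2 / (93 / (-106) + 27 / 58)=-14.54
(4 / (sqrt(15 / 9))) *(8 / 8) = 4 *sqrt(15) / 5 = 3.10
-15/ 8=-1.88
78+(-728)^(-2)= 41338753 / 529984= 78.00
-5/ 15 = -1/ 3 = -0.33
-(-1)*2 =2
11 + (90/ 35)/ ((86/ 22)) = 3509/ 301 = 11.66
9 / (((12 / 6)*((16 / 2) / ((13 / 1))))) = 117 / 16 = 7.31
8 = 8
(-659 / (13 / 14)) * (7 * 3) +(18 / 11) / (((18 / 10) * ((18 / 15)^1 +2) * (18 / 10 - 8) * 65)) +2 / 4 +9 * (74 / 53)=-27988014169 / 1879592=-14890.47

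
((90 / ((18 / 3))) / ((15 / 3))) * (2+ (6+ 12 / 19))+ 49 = 1423 / 19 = 74.89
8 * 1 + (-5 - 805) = -802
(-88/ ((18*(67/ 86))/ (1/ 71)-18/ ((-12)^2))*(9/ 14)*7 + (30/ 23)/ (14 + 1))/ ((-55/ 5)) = 0.03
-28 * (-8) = 224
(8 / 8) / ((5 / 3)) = 3 / 5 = 0.60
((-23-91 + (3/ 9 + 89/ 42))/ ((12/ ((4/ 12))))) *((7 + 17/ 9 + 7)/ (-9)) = 669955/ 122472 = 5.47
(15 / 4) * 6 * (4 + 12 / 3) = 180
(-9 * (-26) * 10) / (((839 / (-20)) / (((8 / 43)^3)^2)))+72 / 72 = 5291355258911 / 5303623598111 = 1.00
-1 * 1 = -1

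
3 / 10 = 0.30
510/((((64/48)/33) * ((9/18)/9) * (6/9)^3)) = 766816.88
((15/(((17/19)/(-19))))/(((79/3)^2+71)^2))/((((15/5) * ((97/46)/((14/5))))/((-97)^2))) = -456656697/201171200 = -2.27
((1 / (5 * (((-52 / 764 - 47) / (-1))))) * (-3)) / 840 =-191 / 12586000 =-0.00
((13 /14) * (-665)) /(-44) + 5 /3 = 4145 /264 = 15.70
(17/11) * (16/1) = 272/11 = 24.73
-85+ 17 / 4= -323 / 4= -80.75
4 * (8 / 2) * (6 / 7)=96 / 7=13.71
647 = 647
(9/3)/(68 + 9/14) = 42/961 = 0.04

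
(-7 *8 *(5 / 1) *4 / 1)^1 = -1120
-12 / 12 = -1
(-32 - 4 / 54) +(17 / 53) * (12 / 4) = -44521 / 1431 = -31.11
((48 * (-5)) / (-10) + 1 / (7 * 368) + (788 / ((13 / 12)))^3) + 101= 2178052733378213 / 5659472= 384850871.84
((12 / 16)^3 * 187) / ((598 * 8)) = 5049 / 306176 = 0.02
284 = 284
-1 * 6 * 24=-144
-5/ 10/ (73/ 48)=-0.33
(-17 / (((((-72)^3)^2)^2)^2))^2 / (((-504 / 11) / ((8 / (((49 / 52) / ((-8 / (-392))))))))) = -41327 / 5365776101956460383951372441778979922309911237205313192601762948176108051112842631708244180992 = -0.00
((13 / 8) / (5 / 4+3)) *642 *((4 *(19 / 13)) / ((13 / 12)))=1324.67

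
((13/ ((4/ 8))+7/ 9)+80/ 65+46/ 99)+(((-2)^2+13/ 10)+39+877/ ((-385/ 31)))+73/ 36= 754123/ 180180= 4.19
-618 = -618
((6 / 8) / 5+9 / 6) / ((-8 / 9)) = -297 / 160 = -1.86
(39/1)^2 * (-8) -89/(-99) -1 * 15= -1206028/99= -12182.10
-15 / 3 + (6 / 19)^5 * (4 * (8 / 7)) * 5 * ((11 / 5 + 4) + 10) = -66508073 / 17332693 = -3.84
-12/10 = -6/5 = -1.20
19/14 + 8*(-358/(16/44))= -110245/14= -7874.64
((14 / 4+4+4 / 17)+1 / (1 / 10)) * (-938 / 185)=-282807 / 3145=-89.92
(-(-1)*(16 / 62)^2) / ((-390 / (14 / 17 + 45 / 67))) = -4192 / 16418685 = -0.00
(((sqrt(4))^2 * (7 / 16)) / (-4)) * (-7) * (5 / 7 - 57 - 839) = -43869 / 16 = -2741.81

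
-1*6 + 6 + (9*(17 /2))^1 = 153 /2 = 76.50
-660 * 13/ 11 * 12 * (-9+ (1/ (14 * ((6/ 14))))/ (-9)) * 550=46427333.33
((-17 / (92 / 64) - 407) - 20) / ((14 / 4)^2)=-40372 / 1127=-35.82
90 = 90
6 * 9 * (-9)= -486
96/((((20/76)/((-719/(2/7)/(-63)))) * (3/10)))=437152/9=48572.44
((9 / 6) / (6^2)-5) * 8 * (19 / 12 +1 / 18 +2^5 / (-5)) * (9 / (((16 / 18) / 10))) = 305949 / 16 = 19121.81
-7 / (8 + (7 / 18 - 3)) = -126 / 97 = -1.30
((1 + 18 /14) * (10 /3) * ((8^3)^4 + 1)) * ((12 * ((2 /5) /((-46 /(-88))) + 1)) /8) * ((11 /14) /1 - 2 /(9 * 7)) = 1514577267283480 /1449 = 1045256913239.12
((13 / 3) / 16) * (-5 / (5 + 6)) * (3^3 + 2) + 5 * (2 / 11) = -1405 / 528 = -2.66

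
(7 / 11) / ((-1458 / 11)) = -7 / 1458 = -0.00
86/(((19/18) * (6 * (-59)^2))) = 258/66139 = 0.00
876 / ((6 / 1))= 146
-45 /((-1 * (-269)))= -45 /269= -0.17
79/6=13.17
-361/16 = -22.56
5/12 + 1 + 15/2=107/12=8.92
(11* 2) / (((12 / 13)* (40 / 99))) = 4719 / 80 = 58.99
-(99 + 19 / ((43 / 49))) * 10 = -1206.51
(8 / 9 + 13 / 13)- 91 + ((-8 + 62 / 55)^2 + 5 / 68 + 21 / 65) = -998298011 / 24066900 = -41.48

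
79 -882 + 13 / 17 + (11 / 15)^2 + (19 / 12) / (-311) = -3814741517 / 4758300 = -801.70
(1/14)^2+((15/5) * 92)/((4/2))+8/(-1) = 130.01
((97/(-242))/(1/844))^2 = 1675592356/14641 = 114445.21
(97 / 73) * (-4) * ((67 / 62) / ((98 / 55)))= -357445 / 110887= -3.22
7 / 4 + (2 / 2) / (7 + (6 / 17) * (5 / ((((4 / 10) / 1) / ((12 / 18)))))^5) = 136791731 / 78163556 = 1.75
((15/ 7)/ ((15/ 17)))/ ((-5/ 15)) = -51/ 7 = -7.29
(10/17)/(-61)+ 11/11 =1027/1037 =0.99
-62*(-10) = 620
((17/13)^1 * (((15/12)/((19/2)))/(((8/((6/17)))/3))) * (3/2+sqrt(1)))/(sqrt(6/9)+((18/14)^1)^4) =10633248675/464796937072 -1297080225 * sqrt(6)/464796937072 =0.02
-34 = -34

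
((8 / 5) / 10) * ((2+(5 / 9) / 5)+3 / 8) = 179 / 450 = 0.40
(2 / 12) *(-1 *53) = -53 / 6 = -8.83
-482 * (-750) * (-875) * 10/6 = -527187500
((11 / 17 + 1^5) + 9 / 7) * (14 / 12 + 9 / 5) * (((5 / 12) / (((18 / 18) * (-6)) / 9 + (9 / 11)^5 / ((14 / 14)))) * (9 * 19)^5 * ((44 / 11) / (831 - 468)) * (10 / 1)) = -671632234479275949 / 3449929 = -194680016452.30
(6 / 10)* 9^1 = 27 / 5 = 5.40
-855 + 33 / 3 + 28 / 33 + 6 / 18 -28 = -9579 / 11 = -870.82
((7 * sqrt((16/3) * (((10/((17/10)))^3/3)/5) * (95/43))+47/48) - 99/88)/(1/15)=-35/16+140000 * sqrt(13889)/12427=1325.50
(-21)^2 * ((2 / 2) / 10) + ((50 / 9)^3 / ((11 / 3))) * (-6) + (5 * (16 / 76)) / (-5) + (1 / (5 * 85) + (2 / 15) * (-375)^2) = 266400025523 / 14389650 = 18513.31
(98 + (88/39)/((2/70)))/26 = 3451/507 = 6.81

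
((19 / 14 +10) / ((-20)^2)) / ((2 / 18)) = 1431 / 5600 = 0.26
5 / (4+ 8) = 5 / 12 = 0.42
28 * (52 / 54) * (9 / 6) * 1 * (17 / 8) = 1547 / 18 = 85.94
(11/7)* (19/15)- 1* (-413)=43574/105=414.99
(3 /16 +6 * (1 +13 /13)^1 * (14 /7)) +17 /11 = 4529 /176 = 25.73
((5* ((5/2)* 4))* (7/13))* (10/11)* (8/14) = 2000/143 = 13.99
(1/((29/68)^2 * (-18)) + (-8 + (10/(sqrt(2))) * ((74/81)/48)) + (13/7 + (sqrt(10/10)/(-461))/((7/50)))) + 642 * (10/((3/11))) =185 * sqrt(2)/1944 + 82115779637/3489309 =23533.67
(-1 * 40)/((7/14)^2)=-160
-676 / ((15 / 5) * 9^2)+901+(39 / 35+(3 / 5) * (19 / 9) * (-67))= 814.47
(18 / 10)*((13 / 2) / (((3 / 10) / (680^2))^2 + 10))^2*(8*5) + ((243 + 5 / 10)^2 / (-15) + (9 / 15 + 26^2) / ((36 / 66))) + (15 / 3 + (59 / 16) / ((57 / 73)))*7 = -3224328452424960512073308317258627 / 1233529214686136129191839055440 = -2613.91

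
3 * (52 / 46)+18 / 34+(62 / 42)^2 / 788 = 533105515 / 135875628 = 3.92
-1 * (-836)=836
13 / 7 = 1.86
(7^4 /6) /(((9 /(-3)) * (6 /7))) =-16807 /108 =-155.62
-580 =-580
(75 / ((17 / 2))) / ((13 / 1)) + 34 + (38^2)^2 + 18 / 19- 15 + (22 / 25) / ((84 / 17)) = 9193352091863 / 4408950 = 2085156.80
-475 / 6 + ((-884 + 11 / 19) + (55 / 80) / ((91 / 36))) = -19966127 / 20748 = -962.32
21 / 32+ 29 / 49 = 1957 / 1568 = 1.25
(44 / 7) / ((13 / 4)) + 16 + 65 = 7547 / 91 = 82.93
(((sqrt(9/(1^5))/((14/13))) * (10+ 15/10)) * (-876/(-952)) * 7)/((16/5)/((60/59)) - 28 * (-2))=14733225/4223072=3.49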